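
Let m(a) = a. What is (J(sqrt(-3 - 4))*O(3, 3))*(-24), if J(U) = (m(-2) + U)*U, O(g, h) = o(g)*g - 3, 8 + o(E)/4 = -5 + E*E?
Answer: -8568 - 2448*I*sqrt(7) ≈ -8568.0 - 6476.8*I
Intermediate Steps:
o(E) = -52 + 4*E**2 (o(E) = -32 + 4*(-5 + E*E) = -32 + 4*(-5 + E**2) = -32 + (-20 + 4*E**2) = -52 + 4*E**2)
O(g, h) = -3 + g*(-52 + 4*g**2) (O(g, h) = (-52 + 4*g**2)*g - 3 = g*(-52 + 4*g**2) - 3 = -3 + g*(-52 + 4*g**2))
J(U) = U*(-2 + U) (J(U) = (-2 + U)*U = U*(-2 + U))
(J(sqrt(-3 - 4))*O(3, 3))*(-24) = ((sqrt(-3 - 4)*(-2 + sqrt(-3 - 4)))*(-3 + 4*3*(-13 + 3**2)))*(-24) = ((sqrt(-7)*(-2 + sqrt(-7)))*(-3 + 4*3*(-13 + 9)))*(-24) = (((I*sqrt(7))*(-2 + I*sqrt(7)))*(-3 + 4*3*(-4)))*(-24) = ((I*sqrt(7)*(-2 + I*sqrt(7)))*(-3 - 48))*(-24) = ((I*sqrt(7)*(-2 + I*sqrt(7)))*(-51))*(-24) = -51*I*sqrt(7)*(-2 + I*sqrt(7))*(-24) = 1224*I*sqrt(7)*(-2 + I*sqrt(7))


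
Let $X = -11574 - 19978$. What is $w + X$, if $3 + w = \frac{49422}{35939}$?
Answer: $- \frac{1134005723}{35939} \approx -31554.0$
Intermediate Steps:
$X = -31552$ ($X = -11574 - 19978 = -31552$)
$w = - \frac{58395}{35939}$ ($w = -3 + \frac{49422}{35939} = - \frac{58395}{35939} \approx -1.6248$)
$w + X = - \frac{58395}{35939} - 31552 = - \frac{1134005723}{35939}$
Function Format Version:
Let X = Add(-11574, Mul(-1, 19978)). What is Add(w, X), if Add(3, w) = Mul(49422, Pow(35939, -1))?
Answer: Rational(-1134005723, 35939) ≈ -31554.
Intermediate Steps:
X = -31552 (X = Add(-11574, -19978) = -31552)
w = Rational(-58395, 35939) (w = Add(-3, Mul(49422, Pow(35939, -1))) = Add(-3, Mul(49422, Rational(1, 35939))) = Add(-3, Rational(49422, 35939)) = Rational(-58395, 35939) ≈ -1.6248)
Add(w, X) = Add(Rational(-58395, 35939), -31552) = Rational(-1134005723, 35939)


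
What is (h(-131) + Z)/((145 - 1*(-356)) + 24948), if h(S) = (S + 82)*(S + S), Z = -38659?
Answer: -8607/8483 ≈ -1.0146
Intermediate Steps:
h(S) = 2*S*(82 + S) (h(S) = (82 + S)*(2*S) = 2*S*(82 + S))
(h(-131) + Z)/((145 - 1*(-356)) + 24948) = (2*(-131)*(82 - 131) - 38659)/((145 - 1*(-356)) + 24948) = (2*(-131)*(-49) - 38659)/((145 + 356) + 24948) = (12838 - 38659)/(501 + 24948) = -25821/25449 = -25821*1/25449 = -8607/8483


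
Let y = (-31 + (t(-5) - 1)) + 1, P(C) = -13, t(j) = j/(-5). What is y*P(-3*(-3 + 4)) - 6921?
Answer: -6531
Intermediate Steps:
t(j) = -j/5 (t(j) = j*(-1/5) = -j/5)
y = -30 (y = (-31 + (-1/5*(-5) - 1)) + 1 = (-31 + (1 - 1)) + 1 = (-31 + 0) + 1 = -31 + 1 = -30)
y*P(-3*(-3 + 4)) - 6921 = -30*(-13) - 6921 = 390 - 6921 = -6531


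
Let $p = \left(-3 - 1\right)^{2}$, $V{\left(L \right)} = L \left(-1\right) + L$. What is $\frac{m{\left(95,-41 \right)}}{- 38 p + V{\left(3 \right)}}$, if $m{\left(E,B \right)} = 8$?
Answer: $- \frac{1}{76} \approx -0.013158$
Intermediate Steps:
$V{\left(L \right)} = 0$ ($V{\left(L \right)} = - L + L = 0$)
$p = 16$ ($p = \left(-4\right)^{2} = 16$)
$\frac{m{\left(95,-41 \right)}}{- 38 p + V{\left(3 \right)}} = \frac{8}{\left(-38\right) 16 + 0} = \frac{8}{-608 + 0} = \frac{8}{-608} = 8 \left(- \frac{1}{608}\right) = - \frac{1}{76}$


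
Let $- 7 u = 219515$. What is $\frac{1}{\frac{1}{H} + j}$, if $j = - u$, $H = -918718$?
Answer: $\frac{6431026}{201672381763} \approx 3.1888 \cdot 10^{-5}$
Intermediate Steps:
$u = - \frac{219515}{7}$ ($u = \left(- \frac{1}{7}\right) 219515 = - \frac{219515}{7} \approx -31359.0$)
$j = \frac{219515}{7}$ ($j = \left(-1\right) \left(- \frac{219515}{7}\right) = \frac{219515}{7} \approx 31359.0$)
$\frac{1}{\frac{1}{H} + j} = \frac{1}{\frac{1}{-918718} + \frac{219515}{7}} = \frac{1}{- \frac{1}{918718} + \frac{219515}{7}} = \frac{1}{\frac{201672381763}{6431026}} = \frac{6431026}{201672381763}$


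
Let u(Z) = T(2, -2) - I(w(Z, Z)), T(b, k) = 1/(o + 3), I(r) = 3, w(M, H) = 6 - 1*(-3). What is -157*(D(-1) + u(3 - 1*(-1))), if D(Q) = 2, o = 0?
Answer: 314/3 ≈ 104.67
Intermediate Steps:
w(M, H) = 9 (w(M, H) = 6 + 3 = 9)
T(b, k) = ⅓ (T(b, k) = 1/(0 + 3) = 1/3 = ⅓)
u(Z) = -8/3 (u(Z) = ⅓ - 1*3 = ⅓ - 3 = -8/3)
-157*(D(-1) + u(3 - 1*(-1))) = -157*(2 - 8/3) = -157*(-⅔) = 314/3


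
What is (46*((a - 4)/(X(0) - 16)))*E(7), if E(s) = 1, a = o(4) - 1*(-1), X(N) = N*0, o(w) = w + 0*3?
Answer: -23/8 ≈ -2.8750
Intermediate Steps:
o(w) = w (o(w) = w + 0 = w)
X(N) = 0
a = 5 (a = 4 - 1*(-1) = 4 + 1 = 5)
(46*((a - 4)/(X(0) - 16)))*E(7) = (46*((5 - 4)/(0 - 16)))*1 = (46*(1/(-16)))*1 = (46*(1*(-1/16)))*1 = (46*(-1/16))*1 = -23/8*1 = -23/8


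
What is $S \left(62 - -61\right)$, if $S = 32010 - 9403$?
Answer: $2780661$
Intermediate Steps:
$S = 22607$ ($S = 32010 - 9403 = 22607$)
$S \left(62 - -61\right) = 22607 \left(62 - -61\right) = 22607 \left(62 + 61\right) = 22607 \cdot 123 = 2780661$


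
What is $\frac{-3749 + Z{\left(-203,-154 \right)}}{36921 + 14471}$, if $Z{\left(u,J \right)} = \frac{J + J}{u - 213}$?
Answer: $- \frac{389819}{5344768} \approx -0.072935$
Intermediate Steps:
$Z{\left(u,J \right)} = \frac{2 J}{-213 + u}$
$\frac{-3749 + Z{\left(-203,-154 \right)}}{36921 + 14471} = \frac{-3749 + 2 \left(-154\right) \frac{1}{-213 - 203}}{36921 + 14471} = \frac{-3749 + 2 \left(-154\right) \frac{1}{-416}}{51392} = \left(-3749 + 2 \left(-154\right) \left(- \frac{1}{416}\right)\right) \frac{1}{51392} = \left(-3749 + \frac{77}{104}\right) \frac{1}{51392} = \left(- \frac{389819}{104}\right) \frac{1}{51392} = - \frac{389819}{5344768}$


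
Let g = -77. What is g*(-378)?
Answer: 29106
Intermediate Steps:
g*(-378) = -77*(-378) = 29106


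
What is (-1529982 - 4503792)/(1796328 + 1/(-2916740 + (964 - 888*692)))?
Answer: -21300863406528/6341526441215 ≈ -3.3589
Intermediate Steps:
(-1529982 - 4503792)/(1796328 + 1/(-2916740 + (964 - 888*692))) = -6033774/(1796328 + 1/(-2916740 + (964 - 614496))) = -6033774/(1796328 + 1/(-2916740 - 613532)) = -6033774/(1796328 + 1/(-3530272)) = -6033774/(1796328 - 1/3530272) = -6033774/6341526441215/3530272 = -6033774*3530272/6341526441215 = -21300863406528/6341526441215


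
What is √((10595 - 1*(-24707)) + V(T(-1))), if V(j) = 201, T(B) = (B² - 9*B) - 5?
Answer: √35503 ≈ 188.42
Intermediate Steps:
T(B) = -5 + B² - 9*B
√((10595 - 1*(-24707)) + V(T(-1))) = √((10595 - 1*(-24707)) + 201) = √((10595 + 24707) + 201) = √(35302 + 201) = √35503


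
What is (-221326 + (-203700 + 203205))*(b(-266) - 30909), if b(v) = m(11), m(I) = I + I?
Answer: 6851385227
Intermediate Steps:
m(I) = 2*I
b(v) = 22 (b(v) = 2*11 = 22)
(-221326 + (-203700 + 203205))*(b(-266) - 30909) = (-221326 + (-203700 + 203205))*(22 - 30909) = (-221326 - 495)*(-30887) = -221821*(-30887) = 6851385227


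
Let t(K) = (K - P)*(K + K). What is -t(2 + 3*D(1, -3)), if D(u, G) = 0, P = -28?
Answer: -120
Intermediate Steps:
t(K) = 2*K*(28 + K) (t(K) = (K - 1*(-28))*(K + K) = (K + 28)*(2*K) = (28 + K)*(2*K) = 2*K*(28 + K))
-t(2 + 3*D(1, -3)) = -2*(2 + 3*0)*(28 + (2 + 3*0)) = -2*(2 + 0)*(28 + (2 + 0)) = -2*2*(28 + 2) = -2*2*30 = -1*120 = -120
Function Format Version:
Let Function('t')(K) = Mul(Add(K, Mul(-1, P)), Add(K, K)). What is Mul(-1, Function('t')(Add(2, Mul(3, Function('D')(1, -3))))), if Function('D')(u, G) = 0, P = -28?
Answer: -120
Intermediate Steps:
Function('t')(K) = Mul(2, K, Add(28, K)) (Function('t')(K) = Mul(Add(K, Mul(-1, -28)), Add(K, K)) = Mul(Add(K, 28), Mul(2, K)) = Mul(Add(28, K), Mul(2, K)) = Mul(2, K, Add(28, K)))
Mul(-1, Function('t')(Add(2, Mul(3, Function('D')(1, -3))))) = Mul(-1, Mul(2, Add(2, Mul(3, 0)), Add(28, Add(2, Mul(3, 0))))) = Mul(-1, Mul(2, Add(2, 0), Add(28, Add(2, 0)))) = Mul(-1, Mul(2, 2, Add(28, 2))) = Mul(-1, Mul(2, 2, 30)) = Mul(-1, 120) = -120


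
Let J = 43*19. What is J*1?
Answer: 817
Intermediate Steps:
J = 817
J*1 = 817*1 = 817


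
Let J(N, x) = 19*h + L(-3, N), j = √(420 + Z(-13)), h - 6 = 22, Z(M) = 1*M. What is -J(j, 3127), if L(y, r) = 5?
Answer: -537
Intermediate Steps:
Z(M) = M
h = 28 (h = 6 + 22 = 28)
j = √407 (j = √(420 - 13) = √407 ≈ 20.174)
J(N, x) = 537 (J(N, x) = 19*28 + 5 = 532 + 5 = 537)
-J(j, 3127) = -1*537 = -537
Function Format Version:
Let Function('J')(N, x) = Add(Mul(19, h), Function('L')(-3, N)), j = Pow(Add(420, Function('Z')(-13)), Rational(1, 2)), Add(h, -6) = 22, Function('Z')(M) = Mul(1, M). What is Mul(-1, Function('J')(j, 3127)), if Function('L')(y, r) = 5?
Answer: -537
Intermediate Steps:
Function('Z')(M) = M
h = 28 (h = Add(6, 22) = 28)
j = Pow(407, Rational(1, 2)) (j = Pow(Add(420, -13), Rational(1, 2)) = Pow(407, Rational(1, 2)) ≈ 20.174)
Function('J')(N, x) = 537 (Function('J')(N, x) = Add(Mul(19, 28), 5) = Add(532, 5) = 537)
Mul(-1, Function('J')(j, 3127)) = Mul(-1, 537) = -537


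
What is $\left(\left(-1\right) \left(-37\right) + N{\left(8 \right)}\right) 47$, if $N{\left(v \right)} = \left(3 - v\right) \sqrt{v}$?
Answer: $1739 - 470 \sqrt{2} \approx 1074.3$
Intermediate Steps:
$N{\left(v \right)} = \sqrt{v} \left(3 - v\right)$
$\left(\left(-1\right) \left(-37\right) + N{\left(8 \right)}\right) 47 = \left(\left(-1\right) \left(-37\right) + \sqrt{8} \left(3 - 8\right)\right) 47 = \left(37 + 2 \sqrt{2} \left(3 - 8\right)\right) 47 = \left(37 + 2 \sqrt{2} \left(-5\right)\right) 47 = \left(37 - 10 \sqrt{2}\right) 47 = 1739 - 470 \sqrt{2}$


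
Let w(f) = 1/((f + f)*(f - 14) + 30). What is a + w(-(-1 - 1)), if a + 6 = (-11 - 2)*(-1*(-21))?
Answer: -5023/18 ≈ -279.06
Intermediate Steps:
a = -279 (a = -6 + (-11 - 2)*(-1*(-21)) = -6 - 13*21 = -6 - 273 = -279)
w(f) = 1/(30 + 2*f*(-14 + f)) (w(f) = 1/((2*f)*(-14 + f) + 30) = 1/(2*f*(-14 + f) + 30) = 1/(30 + 2*f*(-14 + f)))
a + w(-(-1 - 1)) = -279 + 1/(2*(15 + (-(-1 - 1))**2 - (-14)*(-1 - 1))) = -279 + 1/(2*(15 + (-1*(-2))**2 - (-14)*(-2))) = -279 + 1/(2*(15 + 2**2 - 14*2)) = -279 + 1/(2*(15 + 4 - 28)) = -279 + (1/2)/(-9) = -279 + (1/2)*(-1/9) = -279 - 1/18 = -5023/18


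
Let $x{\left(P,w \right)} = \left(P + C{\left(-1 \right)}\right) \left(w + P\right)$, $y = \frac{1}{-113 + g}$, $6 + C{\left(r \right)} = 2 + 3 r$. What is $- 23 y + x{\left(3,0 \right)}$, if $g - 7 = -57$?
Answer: $- \frac{1933}{163} \approx -11.859$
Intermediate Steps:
$g = -50$ ($g = 7 - 57 = -50$)
$C{\left(r \right)} = -4 + 3 r$ ($C{\left(r \right)} = -6 + \left(2 + 3 r\right) = -4 + 3 r$)
$y = - \frac{1}{163}$ ($y = \frac{1}{-113 - 50} = \frac{1}{-163} = - \frac{1}{163} \approx -0.006135$)
$x{\left(P,w \right)} = \left(-7 + P\right) \left(P + w\right)$ ($x{\left(P,w \right)} = \left(P + \left(-4 + 3 \left(-1\right)\right)\right) \left(w + P\right) = \left(P - 7\right) \left(P + w\right) = \left(-7 + P\right) \left(P + w\right)$)
$- 23 y + x{\left(3,0 \right)} = \left(-23\right) \left(- \frac{1}{163}\right) + \left(3^{2} - 21 - 0 + 3 \cdot 0\right) = \frac{23}{163} + \left(9 - 21 + 0 + 0\right) = \frac{23}{163} - 12 = - \frac{1933}{163}$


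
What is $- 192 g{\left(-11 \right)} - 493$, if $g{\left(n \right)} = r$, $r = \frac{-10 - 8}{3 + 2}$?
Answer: $\frac{991}{5} \approx 198.2$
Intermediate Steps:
$r = - \frac{18}{5} \approx -3.6$
$g{\left(n \right)} = - \frac{18}{5}$
$- 192 g{\left(-11 \right)} - 493 = \left(-192\right) \left(- \frac{18}{5}\right) - 493 = \frac{3456}{5} - 493 = \frac{991}{5}$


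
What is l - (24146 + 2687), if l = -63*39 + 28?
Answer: -29262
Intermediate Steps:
l = -2429 (l = -2457 + 28 = -2429)
l - (24146 + 2687) = -2429 - (24146 + 2687) = -2429 - 1*26833 = -2429 - 26833 = -29262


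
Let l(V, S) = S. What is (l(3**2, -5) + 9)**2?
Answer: 16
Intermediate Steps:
(l(3**2, -5) + 9)**2 = (-5 + 9)**2 = 4**2 = 16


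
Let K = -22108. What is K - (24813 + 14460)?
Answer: -61381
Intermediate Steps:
K - (24813 + 14460) = -22108 - (24813 + 14460) = -22108 - 1*39273 = -22108 - 39273 = -61381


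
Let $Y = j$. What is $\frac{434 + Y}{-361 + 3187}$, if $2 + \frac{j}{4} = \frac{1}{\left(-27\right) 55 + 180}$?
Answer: $\frac{277963}{1843965} \approx 0.15074$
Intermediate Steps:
$j = - \frac{10444}{1305}$ ($j = -8 + \frac{4}{\left(-27\right) 55 + 180} = -8 + \frac{4}{-1485 + 180} = -8 + \frac{4}{-1305} = -8 + 4 \left(- \frac{1}{1305}\right) = -8 - \frac{4}{1305} = - \frac{10444}{1305} \approx -8.0031$)
$Y = - \frac{10444}{1305} \approx -8.0031$
$\frac{434 + Y}{-361 + 3187} = \frac{434 - \frac{10444}{1305}}{-361 + 3187} = \frac{555926}{1305 \cdot 2826} = \frac{555926}{1305} \cdot \frac{1}{2826} = \frac{277963}{1843965}$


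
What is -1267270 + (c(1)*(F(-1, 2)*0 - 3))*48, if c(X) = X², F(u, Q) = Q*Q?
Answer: -1267414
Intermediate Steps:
F(u, Q) = Q²
-1267270 + (c(1)*(F(-1, 2)*0 - 3))*48 = -1267270 + (1²*(2²*0 - 3))*48 = -1267270 + (1*(4*0 - 3))*48 = -1267270 + (1*(0 - 3))*48 = -1267270 + (1*(-3))*48 = -1267270 - 3*48 = -1267270 - 144 = -1267414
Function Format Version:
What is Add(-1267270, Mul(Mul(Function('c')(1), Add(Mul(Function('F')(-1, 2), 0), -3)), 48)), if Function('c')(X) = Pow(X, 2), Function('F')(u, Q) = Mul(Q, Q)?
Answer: -1267414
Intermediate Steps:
Function('F')(u, Q) = Pow(Q, 2)
Add(-1267270, Mul(Mul(Function('c')(1), Add(Mul(Function('F')(-1, 2), 0), -3)), 48)) = Add(-1267270, Mul(Mul(Pow(1, 2), Add(Mul(Pow(2, 2), 0), -3)), 48)) = Add(-1267270, Mul(Mul(1, Add(Mul(4, 0), -3)), 48)) = Add(-1267270, Mul(Mul(1, Add(0, -3)), 48)) = Add(-1267270, Mul(Mul(1, -3), 48)) = Add(-1267270, Mul(-3, 48)) = Add(-1267270, -144) = -1267414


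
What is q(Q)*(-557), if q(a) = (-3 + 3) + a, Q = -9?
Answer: 5013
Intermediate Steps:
q(a) = a (q(a) = 0 + a = a)
q(Q)*(-557) = -9*(-557) = 5013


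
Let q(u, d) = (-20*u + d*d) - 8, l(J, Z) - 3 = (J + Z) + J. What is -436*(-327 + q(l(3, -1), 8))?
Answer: 187916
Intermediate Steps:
l(J, Z) = 3 + Z + 2*J (l(J, Z) = 3 + ((J + Z) + J) = 3 + (Z + 2*J) = 3 + Z + 2*J)
q(u, d) = -8 + d² - 20*u (q(u, d) = (-20*u + d²) - 8 = (d² - 20*u) - 8 = -8 + d² - 20*u)
-436*(-327 + q(l(3, -1), 8)) = -436*(-327 + (-8 + 8² - 20*(3 - 1 + 2*3))) = -436*(-327 + (-8 + 64 - 20*(3 - 1 + 6))) = -436*(-327 + (-8 + 64 - 20*8)) = -436*(-327 + (-8 + 64 - 160)) = -436*(-327 - 104) = -436*(-431) = 187916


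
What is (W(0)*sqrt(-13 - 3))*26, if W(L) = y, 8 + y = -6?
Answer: -1456*I ≈ -1456.0*I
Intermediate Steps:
y = -14 (y = -8 - 6 = -14)
W(L) = -14
(W(0)*sqrt(-13 - 3))*26 = -14*sqrt(-13 - 3)*26 = -56*I*26 = -1456*I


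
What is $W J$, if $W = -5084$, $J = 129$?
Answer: $-655836$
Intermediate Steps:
$W J = \left(-5084\right) 129 = -655836$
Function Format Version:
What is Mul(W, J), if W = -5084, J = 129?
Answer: -655836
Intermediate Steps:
Mul(W, J) = Mul(-5084, 129) = -655836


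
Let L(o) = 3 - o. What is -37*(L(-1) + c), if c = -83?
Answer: 2923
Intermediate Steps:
-37*(L(-1) + c) = -37*((3 - 1*(-1)) - 83) = -37*((3 + 1) - 83) = -37*(4 - 83) = -37*(-79) = 2923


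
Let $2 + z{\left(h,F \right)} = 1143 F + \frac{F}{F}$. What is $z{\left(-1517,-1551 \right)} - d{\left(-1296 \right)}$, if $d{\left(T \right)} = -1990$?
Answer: $-1770804$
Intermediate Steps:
$z{\left(h,F \right)} = -1 + 1143 F$ ($z{\left(h,F \right)} = -2 + \left(1143 F + \frac{F}{F}\right) = -2 + \left(1143 F + 1\right) = -2 + \left(1 + 1143 F\right) = -1 + 1143 F$)
$z{\left(-1517,-1551 \right)} - d{\left(-1296 \right)} = \left(-1 + 1143 \left(-1551\right)\right) - -1990 = \left(-1 - 1772793\right) + 1990 = -1772794 + 1990 = -1770804$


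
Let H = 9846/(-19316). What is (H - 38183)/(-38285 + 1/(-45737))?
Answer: 16866723325369/16911554422268 ≈ 0.99735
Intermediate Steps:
H = -4923/9658 (H = 9846*(-1/19316) = -4923/9658 ≈ -0.50973)
(H - 38183)/(-38285 + 1/(-45737)) = (-4923/9658 - 38183)/(-38285 + 1/(-45737)) = -368776337/(9658*(-38285 - 1/45737)) = -368776337/(9658*(-1751041046/45737)) = -368776337/9658*(-45737/1751041046) = 16866723325369/16911554422268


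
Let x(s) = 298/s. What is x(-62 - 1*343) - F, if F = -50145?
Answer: 20308427/405 ≈ 50144.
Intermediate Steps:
x(-62 - 1*343) - F = 298/(-62 - 1*343) - 1*(-50145) = 298/(-62 - 343) + 50145 = 298/(-405) + 50145 = 298*(-1/405) + 50145 = -298/405 + 50145 = 20308427/405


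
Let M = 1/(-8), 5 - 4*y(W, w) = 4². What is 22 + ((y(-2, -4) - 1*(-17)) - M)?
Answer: 291/8 ≈ 36.375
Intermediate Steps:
y(W, w) = -11/4 (y(W, w) = 5/4 - ¼*4² = 5/4 - ¼*16 = 5/4 - 4 = -11/4)
M = -⅛ ≈ -0.12500
22 + ((y(-2, -4) - 1*(-17)) - M) = 22 + ((-11/4 - 1*(-17)) - 1*(-⅛)) = 22 + ((-11/4 + 17) + ⅛) = 22 + (57/4 + ⅛) = 22 + 115/8 = 291/8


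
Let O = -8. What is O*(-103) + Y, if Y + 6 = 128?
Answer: 946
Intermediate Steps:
Y = 122 (Y = -6 + 128 = 122)
O*(-103) + Y = -8*(-103) + 122 = 824 + 122 = 946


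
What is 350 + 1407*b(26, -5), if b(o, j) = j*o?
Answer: -182560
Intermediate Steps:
350 + 1407*b(26, -5) = 350 + 1407*(-5*26) = 350 + 1407*(-130) = 350 - 182910 = -182560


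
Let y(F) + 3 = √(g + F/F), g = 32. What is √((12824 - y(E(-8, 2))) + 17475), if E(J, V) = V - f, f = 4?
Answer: √(30302 - √33) ≈ 174.06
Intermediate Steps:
E(J, V) = -4 + V (E(J, V) = V - 1*4 = V - 4 = -4 + V)
y(F) = -3 + √33 (y(F) = -3 + √(32 + F/F) = -3 + √(32 + 1) = -3 + √33)
√((12824 - y(E(-8, 2))) + 17475) = √((12824 - (-3 + √33)) + 17475) = √((12824 + (3 - √33)) + 17475) = √((12827 - √33) + 17475) = √(30302 - √33)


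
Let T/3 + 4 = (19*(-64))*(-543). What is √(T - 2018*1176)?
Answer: 2*I*√98079 ≈ 626.35*I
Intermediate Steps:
T = 1980852 (T = -12 + 3*((19*(-64))*(-543)) = -12 + 3*(-1216*(-543)) = -12 + 3*660288 = -12 + 1980864 = 1980852)
√(T - 2018*1176) = √(1980852 - 2018*1176) = √(1980852 - 2373168) = √(-392316) = 2*I*√98079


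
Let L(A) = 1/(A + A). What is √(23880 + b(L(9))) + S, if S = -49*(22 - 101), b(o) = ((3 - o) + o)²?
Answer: 3871 + √23889 ≈ 4025.6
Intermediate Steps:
L(A) = 1/(2*A)
b(o) = 9 (b(o) = 3² = 9)
S = 3871 (S = -49*(-79) = 3871)
√(23880 + b(L(9))) + S = √(23880 + 9) + 3871 = √23889 + 3871 = 3871 + √23889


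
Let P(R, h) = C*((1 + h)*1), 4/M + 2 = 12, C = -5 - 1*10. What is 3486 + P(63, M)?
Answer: 3465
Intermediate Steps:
C = -15 (C = -5 - 10 = -15)
M = 2/5 (M = 4/(-2 + 12) = 4/10 = 4*(1/10) = 2/5 ≈ 0.40000)
P(R, h) = -15 - 15*h (P(R, h) = -15*(1 + h) = -15 - 15*h)
3486 + P(63, M) = 3486 + (-15 - 15*2/5) = 3486 + (-15 - 6) = 3486 - 21 = 3465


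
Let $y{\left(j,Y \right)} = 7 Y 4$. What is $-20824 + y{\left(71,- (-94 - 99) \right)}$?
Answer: $-15420$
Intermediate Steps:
$y{\left(j,Y \right)} = 28 Y$
$-20824 + y{\left(71,- (-94 - 99) \right)} = -20824 + 28 \left(- (-94 - 99)\right) = -20824 + 28 \left(\left(-1\right) \left(-193\right)\right) = -20824 + 28 \cdot 193 = -20824 + 5404 = -15420$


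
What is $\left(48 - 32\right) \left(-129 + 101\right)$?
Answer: $-448$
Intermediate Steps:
$\left(48 - 32\right) \left(-129 + 101\right) = \left(48 - 32\right) \left(-28\right) = 16 \left(-28\right) = -448$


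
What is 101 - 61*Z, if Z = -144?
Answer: 8885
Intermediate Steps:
101 - 61*Z = 101 - 61*(-144) = 101 + 8784 = 8885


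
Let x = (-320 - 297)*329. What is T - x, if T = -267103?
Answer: -64110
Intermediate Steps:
x = -202993 (x = -617*329 = -202993)
T - x = -267103 - 1*(-202993) = -267103 + 202993 = -64110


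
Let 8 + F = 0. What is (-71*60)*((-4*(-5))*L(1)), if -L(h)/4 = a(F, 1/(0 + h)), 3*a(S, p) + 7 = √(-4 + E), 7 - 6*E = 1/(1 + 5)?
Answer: -795200 + 56800*I*√103/3 ≈ -7.952e+5 + 1.9215e+5*I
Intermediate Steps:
E = 41/36 (E = 7/6 - 1/(6*(1 + 5)) = 7/6 - ⅙/6 = 7/6 - ⅙*⅙ = 7/6 - 1/36 = 41/36 ≈ 1.1389)
F = -8 (F = -8 + 0 = -8)
a(S, p) = -7/3 + I*√103/18 (a(S, p) = -7/3 + √(-4 + 41/36)/3 = -7/3 + √(-103/36)/3 = -7/3 + (I*√103/6)/3 = -7/3 + I*√103/18)
L(h) = 28/3 - 2*I*√103/9 (L(h) = -4*(-7/3 + I*√103/18) = 28/3 - 2*I*√103/9)
(-71*60)*((-4*(-5))*L(1)) = (-71*60)*((-4*(-5))*(28/3 - 2*I*√103/9)) = -85200*(28/3 - 2*I*√103/9) = -4260*(560/3 - 40*I*√103/9) = -795200 + 56800*I*√103/3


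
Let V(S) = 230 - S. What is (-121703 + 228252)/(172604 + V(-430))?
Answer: 106549/173264 ≈ 0.61495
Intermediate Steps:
(-121703 + 228252)/(172604 + V(-430)) = (-121703 + 228252)/(172604 + (230 - 1*(-430))) = 106549/(172604 + (230 + 430)) = 106549/(172604 + 660) = 106549/173264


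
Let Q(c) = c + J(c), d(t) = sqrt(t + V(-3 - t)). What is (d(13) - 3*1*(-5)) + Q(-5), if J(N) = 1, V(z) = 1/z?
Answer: 11 + 3*sqrt(23)/4 ≈ 14.597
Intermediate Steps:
d(t) = sqrt(t + 1/(-3 - t))
Q(c) = 1 + c (Q(c) = c + 1 = 1 + c)
(d(13) - 3*1*(-5)) + Q(-5) = (sqrt((-1 + 13*(3 + 13))/(3 + 13)) - 3*1*(-5)) + (1 - 5) = (sqrt((-1 + 13*16)/16) - 3*(-5)) - 4 = (sqrt((-1 + 208)/16) + 15) - 4 = (sqrt((1/16)*207) + 15) - 4 = (sqrt(207/16) + 15) - 4 = (3*sqrt(23)/4 + 15) - 4 = (15 + 3*sqrt(23)/4) - 4 = 11 + 3*sqrt(23)/4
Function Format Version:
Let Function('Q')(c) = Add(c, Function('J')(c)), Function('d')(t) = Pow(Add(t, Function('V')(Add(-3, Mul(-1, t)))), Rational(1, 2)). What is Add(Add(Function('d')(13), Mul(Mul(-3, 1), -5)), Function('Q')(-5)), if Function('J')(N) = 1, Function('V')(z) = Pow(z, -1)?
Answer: Add(11, Mul(Rational(3, 4), Pow(23, Rational(1, 2)))) ≈ 14.597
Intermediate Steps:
Function('d')(t) = Pow(Add(t, Pow(Add(-3, Mul(-1, t)), -1)), Rational(1, 2))
Function('Q')(c) = Add(1, c) (Function('Q')(c) = Add(c, 1) = Add(1, c))
Add(Add(Function('d')(13), Mul(Mul(-3, 1), -5)), Function('Q')(-5)) = Add(Add(Pow(Mul(Pow(Add(3, 13), -1), Add(-1, Mul(13, Add(3, 13)))), Rational(1, 2)), Mul(Mul(-3, 1), -5)), Add(1, -5)) = Add(Add(Pow(Mul(Pow(16, -1), Add(-1, Mul(13, 16))), Rational(1, 2)), Mul(-3, -5)), -4) = Add(Add(Pow(Mul(Rational(1, 16), Add(-1, 208)), Rational(1, 2)), 15), -4) = Add(Add(Pow(Mul(Rational(1, 16), 207), Rational(1, 2)), 15), -4) = Add(Add(Pow(Rational(207, 16), Rational(1, 2)), 15), -4) = Add(Add(Mul(Rational(3, 4), Pow(23, Rational(1, 2))), 15), -4) = Add(Add(15, Mul(Rational(3, 4), Pow(23, Rational(1, 2)))), -4) = Add(11, Mul(Rational(3, 4), Pow(23, Rational(1, 2))))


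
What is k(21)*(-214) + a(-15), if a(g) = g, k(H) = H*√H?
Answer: -15 - 4494*√21 ≈ -20609.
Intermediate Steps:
k(H) = H^(3/2)
k(21)*(-214) + a(-15) = 21^(3/2)*(-214) - 15 = (21*√21)*(-214) - 15 = -4494*√21 - 15 = -15 - 4494*√21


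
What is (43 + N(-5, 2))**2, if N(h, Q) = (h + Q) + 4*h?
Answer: 400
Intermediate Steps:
N(h, Q) = Q + 5*h (N(h, Q) = (Q + h) + 4*h = Q + 5*h)
(43 + N(-5, 2))**2 = (43 + (2 + 5*(-5)))**2 = (43 + (2 - 25))**2 = (43 - 23)**2 = 20**2 = 400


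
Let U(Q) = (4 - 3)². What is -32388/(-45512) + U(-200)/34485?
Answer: 279236423/392370330 ≈ 0.71167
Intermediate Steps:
U(Q) = 1 (U(Q) = 1² = 1)
-32388/(-45512) + U(-200)/34485 = -32388/(-45512) + 1/34485 = -32388*(-1/45512) + 1*(1/34485) = 8097/11378 + 1/34485 = 279236423/392370330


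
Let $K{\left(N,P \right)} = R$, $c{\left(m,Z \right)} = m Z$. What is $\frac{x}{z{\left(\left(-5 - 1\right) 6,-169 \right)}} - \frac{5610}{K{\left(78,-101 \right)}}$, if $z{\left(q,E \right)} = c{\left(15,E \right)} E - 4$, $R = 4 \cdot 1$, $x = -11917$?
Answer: $- \frac{1201716689}{856822} \approx -1402.5$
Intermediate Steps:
$c{\left(m,Z \right)} = Z m$
$R = 4$
$K{\left(N,P \right)} = 4$
$z{\left(q,E \right)} = -4 + 15 E^{2}$ ($z{\left(q,E \right)} = E 15 E - 4 = 15 E E - 4 = 15 E^{2} - 4 = -4 + 15 E^{2}$)
$\frac{x}{z{\left(\left(-5 - 1\right) 6,-169 \right)}} - \frac{5610}{K{\left(78,-101 \right)}} = - \frac{11917}{-4 + 15 \left(-169\right)^{2}} - \frac{5610}{4} = - \frac{11917}{-4 + 15 \cdot 28561} - \frac{2805}{2} = - \frac{11917}{-4 + 428415} - \frac{2805}{2} = - \frac{11917}{428411} - \frac{2805}{2} = - \frac{1201716689}{856822}$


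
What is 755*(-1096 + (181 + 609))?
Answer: -231030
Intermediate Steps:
755*(-1096 + (181 + 609)) = 755*(-1096 + 790) = 755*(-306) = -231030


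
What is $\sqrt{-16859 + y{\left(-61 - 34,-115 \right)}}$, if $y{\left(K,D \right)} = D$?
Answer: $3 i \sqrt{1886} \approx 130.28 i$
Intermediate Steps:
$\sqrt{-16859 + y{\left(-61 - 34,-115 \right)}} = \sqrt{-16859 - 115} = \sqrt{-16974} = 3 i \sqrt{1886}$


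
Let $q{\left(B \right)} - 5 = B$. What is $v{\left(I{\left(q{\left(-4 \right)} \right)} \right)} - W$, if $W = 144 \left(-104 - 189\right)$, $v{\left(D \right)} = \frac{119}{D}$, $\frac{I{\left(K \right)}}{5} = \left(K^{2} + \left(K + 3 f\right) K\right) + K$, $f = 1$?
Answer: $\frac{1265879}{30} \approx 42196.0$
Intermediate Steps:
$q{\left(B \right)} = 5 + B$
$I{\left(K \right)} = 5 K + 5 K^{2} + 5 K \left(3 + K\right)$ ($I{\left(K \right)} = 5 \left(\left(K^{2} + \left(K + 3 \cdot 1\right) K\right) + K\right) = 5 \left(\left(K^{2} + \left(K + 3\right) K\right) + K\right) = 5 \left(\left(K^{2} + \left(3 + K\right) K\right) + K\right) = 5 \left(\left(K^{2} + K \left(3 + K\right)\right) + K\right) = 5 \left(K + K^{2} + K \left(3 + K\right)\right) = 5 K + 5 K^{2} + 5 K \left(3 + K\right)$)
$W = -42192$ ($W = 144 \left(-293\right) = -42192$)
$v{\left(I{\left(q{\left(-4 \right)} \right)} \right)} - W = \frac{119}{10 \left(5 - 4\right) \left(2 + \left(5 - 4\right)\right)} - -42192 = \frac{119}{10 \cdot 1 \left(2 + 1\right)} + 42192 = \frac{119}{10 \cdot 1 \cdot 3} + 42192 = \frac{119}{30} + 42192 = \frac{1265879}{30}$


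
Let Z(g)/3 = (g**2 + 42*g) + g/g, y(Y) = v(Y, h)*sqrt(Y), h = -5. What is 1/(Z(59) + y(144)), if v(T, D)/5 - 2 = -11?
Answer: 1/17340 ≈ 5.7670e-5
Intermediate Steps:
v(T, D) = -45 (v(T, D) = 10 + 5*(-11) = 10 - 55 = -45)
y(Y) = -45*sqrt(Y)
Z(g) = 3 + 3*g**2 + 126*g (Z(g) = 3*((g**2 + 42*g) + g/g) = 3*((g**2 + 42*g) + 1) = 3*(1 + g**2 + 42*g) = 3 + 3*g**2 + 126*g)
1/(Z(59) + y(144)) = 1/((3 + 3*59**2 + 126*59) - 45*sqrt(144)) = 1/((3 + 3*3481 + 7434) - 45*12) = 1/((3 + 10443 + 7434) - 540) = 1/(17880 - 540) = 1/17340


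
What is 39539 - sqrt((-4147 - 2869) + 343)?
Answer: 39539 - I*sqrt(6673) ≈ 39539.0 - 81.688*I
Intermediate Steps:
39539 - sqrt((-4147 - 2869) + 343) = 39539 - sqrt(-7016 + 343) = 39539 - sqrt(-6673) = 39539 - I*sqrt(6673)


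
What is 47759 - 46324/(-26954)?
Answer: 643671205/13477 ≈ 47761.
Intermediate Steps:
47759 - 46324/(-26954) = 47759 - 46324*(-1/26954) = 47759 + 23162/13477 = 643671205/13477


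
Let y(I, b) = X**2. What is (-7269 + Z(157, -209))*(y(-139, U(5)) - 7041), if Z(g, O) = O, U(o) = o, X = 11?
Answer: 51747760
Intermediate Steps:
y(I, b) = 121 (y(I, b) = 11**2 = 121)
(-7269 + Z(157, -209))*(y(-139, U(5)) - 7041) = (-7269 - 209)*(121 - 7041) = -7478*(-6920) = 51747760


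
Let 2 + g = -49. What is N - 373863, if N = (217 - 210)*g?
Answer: -374220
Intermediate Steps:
g = -51 (g = -2 - 49 = -51)
N = -357 (N = (217 - 210)*(-51) = 7*(-51) = -357)
N - 373863 = -357 - 373863 = -374220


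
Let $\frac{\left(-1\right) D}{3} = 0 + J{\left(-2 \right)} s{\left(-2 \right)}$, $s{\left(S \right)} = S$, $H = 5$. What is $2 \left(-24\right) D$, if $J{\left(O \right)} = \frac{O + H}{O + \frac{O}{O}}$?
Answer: $864$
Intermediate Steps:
$J{\left(O \right)} = \frac{5 + O}{1 + O}$ ($J{\left(O \right)} = \frac{O + 5}{O + \frac{O}{O}} = \frac{5 + O}{O + 1} = \frac{5 + O}{1 + O}$)
$D = -18$ ($D = - 3 \left(0 + \frac{5 - 2}{1 - 2} \left(-2\right)\right) = - 3 \left(0 + \frac{1}{-1} \cdot 3 \left(-2\right)\right) = - 3 \left(0 + \left(-1\right) 3 \left(-2\right)\right) = - 3 \left(0 - -6\right) = - 3 \left(0 + 6\right) = \left(-3\right) 6 = -18$)
$2 \left(-24\right) D = 2 \left(-24\right) \left(-18\right) = \left(-48\right) \left(-18\right) = 864$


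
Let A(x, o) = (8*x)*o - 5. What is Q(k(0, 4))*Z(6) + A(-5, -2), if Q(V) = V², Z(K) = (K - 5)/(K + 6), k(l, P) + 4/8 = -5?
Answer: 3721/48 ≈ 77.521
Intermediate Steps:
k(l, P) = -11/2 (k(l, P) = -½ - 5 = -11/2)
A(x, o) = -5 + 8*o*x (A(x, o) = 8*o*x - 5 = -5 + 8*o*x)
Z(K) = (-5 + K)/(6 + K)
Q(k(0, 4))*Z(6) + A(-5, -2) = (-11/2)²*((-5 + 6)/(6 + 6)) + (-5 + 8*(-2)*(-5)) = 121*(1/12)/4 + (-5 + 80) = 121*((1/12)*1)/4 + 75 = (121/4)*(1/12) + 75 = 121/48 + 75 = 3721/48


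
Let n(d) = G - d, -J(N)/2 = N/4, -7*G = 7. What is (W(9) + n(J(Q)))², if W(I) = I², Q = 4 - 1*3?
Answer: 25921/4 ≈ 6480.3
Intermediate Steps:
G = -1 (G = -⅐*7 = -1)
Q = 1 (Q = 4 - 3 = 1)
J(N) = -N/2 (J(N) = -2*N/4 = -N/2)
n(d) = -1 - d
(W(9) + n(J(Q)))² = (9² + (-1 - (-1)/2))² = (81 + (-1 - 1*(-½)))² = (81 + (-1 + ½))² = (81 - ½)² = (161/2)² = 25921/4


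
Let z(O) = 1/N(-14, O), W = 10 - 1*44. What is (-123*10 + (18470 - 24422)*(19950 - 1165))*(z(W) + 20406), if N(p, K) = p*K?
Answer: -543017447102175/238 ≈ -2.2816e+12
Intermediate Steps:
W = -34 (W = 10 - 44 = -34)
N(p, K) = K*p
z(O) = -1/(14*O) (z(O) = 1/(O*(-14)) = 1/(-14*O) = -1/(14*O))
(-123*10 + (18470 - 24422)*(19950 - 1165))*(z(W) + 20406) = (-123*10 + (18470 - 24422)*(19950 - 1165))*(-1/14/(-34) + 20406) = (-1230 - 5952*18785)*(-1/14*(-1/34) + 20406) = (-1230 - 111808320)*(1/476 + 20406) = -111809550*9713257/476 = -543017447102175/238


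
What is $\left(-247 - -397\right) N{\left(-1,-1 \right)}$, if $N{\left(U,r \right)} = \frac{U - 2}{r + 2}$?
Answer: $-450$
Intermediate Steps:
$N{\left(U,r \right)} = \frac{-2 + U}{2 + r}$
$\left(-247 - -397\right) N{\left(-1,-1 \right)} = \left(-247 - -397\right) \frac{-2 - 1}{2 - 1} = \left(-247 + 397\right) 1^{-1} \left(-3\right) = 150 \cdot 1 \left(-3\right) = 150 \left(-3\right) = -450$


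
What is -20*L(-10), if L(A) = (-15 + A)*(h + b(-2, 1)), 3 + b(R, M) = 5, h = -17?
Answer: -7500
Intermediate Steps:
b(R, M) = 2 (b(R, M) = -3 + 5 = 2)
L(A) = 225 - 15*A (L(A) = (-15 + A)*(-17 + 2) = (-15 + A)*(-15) = 225 - 15*A)
-20*L(-10) = -20*(225 - 15*(-10)) = -20*(225 + 150) = -20*375 = -7500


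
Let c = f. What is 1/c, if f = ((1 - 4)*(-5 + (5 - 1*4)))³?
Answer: 1/1728 ≈ 0.00057870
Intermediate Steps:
f = 1728 (f = (-3*(-5 + (5 - 4)))³ = (-3*(-5 + 1))³ = (-3*(-4))³ = 12³ = 1728)
c = 1728
1/c = 1/1728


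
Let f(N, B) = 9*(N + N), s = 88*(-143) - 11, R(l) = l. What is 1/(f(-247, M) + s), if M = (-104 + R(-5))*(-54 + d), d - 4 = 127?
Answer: -1/17041 ≈ -5.8682e-5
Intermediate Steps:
d = 131 (d = 4 + 127 = 131)
M = -8393 (M = (-104 - 5)*(-54 + 131) = -109*77 = -8393)
s = -12595 (s = -12584 - 11 = -12595)
f(N, B) = 18*N (f(N, B) = 9*(2*N) = 18*N)
1/(f(-247, M) + s) = 1/(18*(-247) - 12595) = 1/(-4446 - 12595) = 1/(-17041) = -1/17041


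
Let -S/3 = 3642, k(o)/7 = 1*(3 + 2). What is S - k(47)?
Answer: -10961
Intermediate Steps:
k(o) = 35 (k(o) = 7*(1*(3 + 2)) = 7*(1*5) = 7*5 = 35)
S = -10926 (S = -3*3642 = -10926)
S - k(47) = -10926 - 1*35 = -10926 - 35 = -10961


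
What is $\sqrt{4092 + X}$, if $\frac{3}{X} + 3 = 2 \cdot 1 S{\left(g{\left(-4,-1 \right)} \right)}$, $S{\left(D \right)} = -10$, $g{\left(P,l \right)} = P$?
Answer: $\frac{3 \sqrt{240511}}{23} \approx 63.968$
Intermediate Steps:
$X = - \frac{3}{23}$ ($X = \frac{3}{-3 + 2 \cdot 1 \left(-10\right)} = \frac{3}{-3 + 2 \left(-10\right)} = \frac{3}{-3 - 20} = \frac{3}{-23} = 3 \left(- \frac{1}{23}\right) = - \frac{3}{23} \approx -0.13043$)
$\sqrt{4092 + X} = \sqrt{4092 - \frac{3}{23}} = \sqrt{\frac{94113}{23}} = \frac{3 \sqrt{240511}}{23}$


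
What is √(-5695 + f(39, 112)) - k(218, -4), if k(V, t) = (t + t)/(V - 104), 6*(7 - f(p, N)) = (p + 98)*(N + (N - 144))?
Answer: 4/57 + 4*I*√4227/3 ≈ 0.070175 + 86.687*I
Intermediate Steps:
f(p, N) = 7 - (-144 + 2*N)*(98 + p)/6 (f(p, N) = 7 - (p + 98)*(N + (N - 144))/6 = 7 - (98 + p)*(N + (-144 + N))/6 = 7 - (98 + p)*(-144 + 2*N)/6 = 7 - (-144 + 2*N)*(98 + p)/6)
k(V, t) = 2*t/(-104 + V) (k(V, t) = (2*t)/(-104 + V) = 2*t/(-104 + V))
√(-5695 + f(39, 112)) - k(218, -4) = √(-5695 + (2359 + 24*39 - 98/3*112 - ⅓*112*39)) - 2*(-4)/(-104 + 218) = √(-5695 + (2359 + 936 - 10976/3 - 1456)) - 2*(-4)/114 = √(-5695 - 5459/3) - 2*(-4)/114 = √(-22544/3) - 1*(-4/57) = 4*I*√4227/3 + 4/57 = 4/57 + 4*I*√4227/3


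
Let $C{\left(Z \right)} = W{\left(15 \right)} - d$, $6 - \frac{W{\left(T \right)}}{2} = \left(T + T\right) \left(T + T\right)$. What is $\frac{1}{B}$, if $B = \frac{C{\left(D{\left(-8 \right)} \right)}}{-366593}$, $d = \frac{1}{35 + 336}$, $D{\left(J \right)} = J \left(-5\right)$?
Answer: $\frac{136006003}{663349} \approx 205.03$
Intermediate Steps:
$D{\left(J \right)} = - 5 J$
$W{\left(T \right)} = 12 - 8 T^{2}$ ($W{\left(T \right)} = 12 - 2 \left(T + T\right) \left(T + T\right) = 12 - 2 \cdot 2 T 2 T = 12 - 2 \cdot 4 T^{2} = 12 - 8 T^{2}$)
$d = \frac{1}{371} \approx 0.0026954$
$C{\left(Z \right)} = - \frac{663349}{371}$ ($C{\left(Z \right)} = \left(12 - 8 \cdot 15^{2}\right) - \frac{1}{371} = \left(12 - 1800\right) - \frac{1}{371} = -1788 - \frac{1}{371} = - \frac{663349}{371}$)
$B = \frac{663349}{136006003}$ ($B = - \frac{663349}{371 \left(-366593\right)} = \left(- \frac{663349}{371}\right) \left(- \frac{1}{366593}\right) = \frac{663349}{136006003} \approx 0.0048774$)
$\frac{1}{B} = \frac{1}{\frac{663349}{136006003}} = \frac{136006003}{663349}$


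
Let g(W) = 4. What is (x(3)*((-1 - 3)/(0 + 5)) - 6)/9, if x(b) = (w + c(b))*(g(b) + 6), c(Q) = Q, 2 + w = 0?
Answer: -14/9 ≈ -1.5556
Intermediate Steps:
w = -2 (w = -2 + 0 = -2)
x(b) = -20 + 10*b (x(b) = (-2 + b)*(4 + 6) = (-2 + b)*10 = -20 + 10*b)
(x(3)*((-1 - 3)/(0 + 5)) - 6)/9 = ((-20 + 10*3)*((-1 - 3)/(0 + 5)) - 6)/9 = ((-20 + 30)*(-4/5) - 6)/9 = (10*(-4*1/5) - 6)/9 = (10*(-4/5) - 6)/9 = (-8 - 6)/9 = (1/9)*(-14) = -14/9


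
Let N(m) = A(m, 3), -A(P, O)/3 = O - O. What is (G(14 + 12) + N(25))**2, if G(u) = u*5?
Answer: 16900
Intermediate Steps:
A(P, O) = 0 (A(P, O) = -3*(O - O) = -3*0 = 0)
N(m) = 0
G(u) = 5*u
(G(14 + 12) + N(25))**2 = (5*(14 + 12) + 0)**2 = (5*26 + 0)**2 = (130 + 0)**2 = 130**2 = 16900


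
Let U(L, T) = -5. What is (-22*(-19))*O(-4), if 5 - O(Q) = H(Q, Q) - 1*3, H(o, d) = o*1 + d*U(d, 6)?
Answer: -3344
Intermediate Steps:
H(o, d) = o - 5*d (H(o, d) = o*1 + d*(-5) = o - 5*d)
O(Q) = 8 + 4*Q (O(Q) = 5 - ((Q - 5*Q) - 1*3) = 5 - (-4*Q - 3) = 5 - (-3 - 4*Q) = 5 + (3 + 4*Q) = 8 + 4*Q)
(-22*(-19))*O(-4) = (-22*(-19))*(8 + 4*(-4)) = 418*(8 - 16) = 418*(-8) = -3344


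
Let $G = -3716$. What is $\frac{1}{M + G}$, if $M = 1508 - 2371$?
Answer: $- \frac{1}{4579} \approx -0.00021839$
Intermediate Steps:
$M = -863$
$\frac{1}{M + G} = \frac{1}{-863 - 3716} = \frac{1}{-4579} = - \frac{1}{4579}$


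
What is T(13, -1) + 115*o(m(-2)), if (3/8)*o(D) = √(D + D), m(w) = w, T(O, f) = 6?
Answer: 6 + 1840*I/3 ≈ 6.0 + 613.33*I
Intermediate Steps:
o(D) = 8*√2*√D/3 (o(D) = 8*√(D + D)/3 = 8*√(2*D)/3 = 8*(√2*√D)/3 = 8*√2*√D/3)
T(13, -1) + 115*o(m(-2)) = 6 + 115*(8*√2*√(-2)/3) = 6 + 115*(8*√2*(I*√2)/3) = 6 + 115*(16*I/3) = 6 + 1840*I/3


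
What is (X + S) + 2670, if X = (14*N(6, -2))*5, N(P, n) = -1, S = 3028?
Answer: 5628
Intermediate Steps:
X = -70 (X = (14*(-1))*5 = -14*5 = -70)
(X + S) + 2670 = (-70 + 3028) + 2670 = 2958 + 2670 = 5628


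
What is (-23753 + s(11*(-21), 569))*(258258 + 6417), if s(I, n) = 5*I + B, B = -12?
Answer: -6595701000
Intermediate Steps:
s(I, n) = -12 + 5*I (s(I, n) = 5*I - 12 = -12 + 5*I)
(-23753 + s(11*(-21), 569))*(258258 + 6417) = (-23753 + (-12 + 5*(11*(-21))))*(258258 + 6417) = (-23753 + (-12 + 5*(-231)))*264675 = (-23753 + (-12 - 1155))*264675 = (-23753 - 1167)*264675 = -24920*264675 = -6595701000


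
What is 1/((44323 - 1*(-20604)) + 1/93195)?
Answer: 93195/6050871766 ≈ 1.5402e-5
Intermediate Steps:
1/((44323 - 1*(-20604)) + 1/93195) = 1/((44323 + 20604) + 1/93195) = 1/(64927 + 1/93195) = 1/(6050871766/93195) = 93195/6050871766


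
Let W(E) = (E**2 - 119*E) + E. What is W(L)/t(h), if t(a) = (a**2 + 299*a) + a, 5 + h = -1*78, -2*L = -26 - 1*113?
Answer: 13483/72044 ≈ 0.18715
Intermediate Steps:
L = 139/2 (L = -(-26 - 1*113)/2 = -(-26 - 113)/2 = -1/2*(-139) = 139/2 ≈ 69.500)
h = -83 (h = -5 - 1*78 = -5 - 78 = -83)
W(E) = E**2 - 118*E
t(a) = a**2 + 300*a
W(L)/t(h) = (139*(-118 + 139/2)/2)/((-83*(300 - 83))) = ((139/2)*(-97/2))/((-83*217)) = -13483/4/(-18011) = -13483/4*(-1/18011) = 13483/72044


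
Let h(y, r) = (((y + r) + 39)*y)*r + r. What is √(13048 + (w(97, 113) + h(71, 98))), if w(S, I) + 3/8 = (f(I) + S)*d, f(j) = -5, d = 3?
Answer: √23370970/4 ≈ 1208.6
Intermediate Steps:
w(S, I) = -123/8 + 3*S (w(S, I) = -3/8 + (-5 + S)*3 = -3/8 + (-15 + 3*S) = -123/8 + 3*S)
h(y, r) = r + r*y*(39 + r + y) (h(y, r) = (((r + y) + 39)*y)*r + r = ((39 + r + y)*y)*r + r = (y*(39 + r + y))*r + r = r*y*(39 + r + y) + r = r + r*y*(39 + r + y))
√(13048 + (w(97, 113) + h(71, 98))) = √(13048 + ((-123/8 + 3*97) + 98*(1 + 71² + 39*71 + 98*71))) = √(13048 + ((-123/8 + 291) + 98*(1 + 5041 + 2769 + 6958))) = √(13048 + (2205/8 + 98*14769)) = √(13048 + (2205/8 + 1447362)) = √(13048 + 11581101/8) = √(11685485/8) = √23370970/4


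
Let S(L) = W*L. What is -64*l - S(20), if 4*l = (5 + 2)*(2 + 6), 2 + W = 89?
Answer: -2636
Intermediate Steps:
W = 87 (W = -2 + 89 = 87)
S(L) = 87*L
l = 14 (l = ((5 + 2)*(2 + 6))/4 = (7*8)/4 = (1/4)*56 = 14)
-64*l - S(20) = -64*14 - 87*20 = -896 - 1*1740 = -896 - 1740 = -2636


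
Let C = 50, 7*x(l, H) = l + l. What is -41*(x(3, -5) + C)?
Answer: -14596/7 ≈ -2085.1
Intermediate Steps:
x(l, H) = 2*l/7 (x(l, H) = (l + l)/7 = (2*l)/7 = 2*l/7)
-41*(x(3, -5) + C) = -41*((2/7)*3 + 50) = -41*(6/7 + 50) = -41*356/7 = -14596/7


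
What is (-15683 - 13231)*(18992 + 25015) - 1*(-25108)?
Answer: -1272393290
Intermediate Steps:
(-15683 - 13231)*(18992 + 25015) - 1*(-25108) = -28914*44007 + 25108 = -1272418398 + 25108 = -1272393290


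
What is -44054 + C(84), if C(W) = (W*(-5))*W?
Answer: -79334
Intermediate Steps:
C(W) = -5*W**2 (C(W) = (-5*W)*W = -5*W**2)
-44054 + C(84) = -44054 - 5*84**2 = -44054 - 5*7056 = -44054 - 35280 = -79334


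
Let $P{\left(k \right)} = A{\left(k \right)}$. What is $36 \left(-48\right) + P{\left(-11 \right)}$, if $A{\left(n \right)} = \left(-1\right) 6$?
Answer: $-1734$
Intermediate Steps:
$A{\left(n \right)} = -6$
$P{\left(k \right)} = -6$
$36 \left(-48\right) + P{\left(-11 \right)} = 36 \left(-48\right) - 6 = -1728 - 6 = -1734$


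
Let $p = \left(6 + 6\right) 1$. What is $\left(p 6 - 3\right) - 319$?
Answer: $-250$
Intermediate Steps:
$p = 12$ ($p = 12 \cdot 1 = 12$)
$\left(p 6 - 3\right) - 319 = \left(12 \cdot 6 - 3\right) - 319 = \left(72 - 3\right) - 319 = 69 - 319 = -250$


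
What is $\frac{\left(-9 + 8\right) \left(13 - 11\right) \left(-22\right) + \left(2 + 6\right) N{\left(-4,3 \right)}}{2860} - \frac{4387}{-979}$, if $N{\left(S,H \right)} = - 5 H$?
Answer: $\frac{283464}{63635} \approx 4.4545$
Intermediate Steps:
$\frac{\left(-9 + 8\right) \left(13 - 11\right) \left(-22\right) + \left(2 + 6\right) N{\left(-4,3 \right)}}{2860} - \frac{4387}{-979} = \frac{\left(-9 + 8\right) \left(13 - 11\right) \left(-22\right) + \left(2 + 6\right) \left(\left(-5\right) 3\right)}{2860} - \frac{4387}{-979} = \left(\left(-1\right) 2 \left(-22\right) + 8 \left(-15\right)\right) \frac{1}{2860} - - \frac{4387}{979} = \left(\left(-2\right) \left(-22\right) - 120\right) \frac{1}{2860} + \frac{4387}{979} = \left(44 - 120\right) \frac{1}{2860} + \frac{4387}{979} = \left(-76\right) \frac{1}{2860} + \frac{4387}{979} = - \frac{19}{715} + \frac{4387}{979} = \frac{283464}{63635}$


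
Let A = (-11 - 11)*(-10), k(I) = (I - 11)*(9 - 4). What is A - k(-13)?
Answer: 340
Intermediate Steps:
k(I) = -55 + 5*I (k(I) = (-11 + I)*5 = -55 + 5*I)
A = 220 (A = -22*(-10) = 220)
A - k(-13) = 220 - (-55 + 5*(-13)) = 220 - (-55 - 65) = 220 - 1*(-120) = 220 + 120 = 340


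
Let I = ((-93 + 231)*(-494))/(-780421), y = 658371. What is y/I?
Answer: 171268851397/22724 ≈ 7.5369e+6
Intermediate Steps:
I = 68172/780421 (I = (138*(-494))*(-1/780421) = -68172*(-1/780421) = 68172/780421 ≈ 0.087353)
y/I = 658371/(68172/780421) = 658371*(780421/68172) = 171268851397/22724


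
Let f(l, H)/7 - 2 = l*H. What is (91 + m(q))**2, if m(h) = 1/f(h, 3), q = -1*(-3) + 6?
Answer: 341288676/41209 ≈ 8281.9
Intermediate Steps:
f(l, H) = 14 + 7*H*l (f(l, H) = 14 + 7*(l*H) = 14 + 7*(H*l) = 14 + 7*H*l)
q = 9 (q = 3 + 6 = 9)
m(h) = 1/(14 + 21*h) (m(h) = 1/(14 + 7*3*h) = 1/(14 + 21*h))
(91 + m(q))**2 = (91 + 1/(7*(2 + 3*9)))**2 = (91 + 1/(7*(2 + 27)))**2 = (91 + (1/7)/29)**2 = (91 + (1/7)*(1/29))**2 = (91 + 1/203)**2 = (18474/203)**2 = 341288676/41209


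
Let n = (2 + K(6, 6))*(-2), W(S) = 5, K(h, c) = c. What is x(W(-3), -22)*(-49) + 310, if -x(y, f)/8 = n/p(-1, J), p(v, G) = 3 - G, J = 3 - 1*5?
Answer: -4722/5 ≈ -944.40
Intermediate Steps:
J = -2 (J = 3 - 5 = -2)
n = -16 (n = (2 + 6)*(-2) = 8*(-2) = -16)
x(y, f) = 128/5 (x(y, f) = -(-128)/(3 - 1*(-2)) = -(-128)/(3 + 2) = -(-128)/5 = -8*(-16/5) = 128/5)
x(W(-3), -22)*(-49) + 310 = (128/5)*(-49) + 310 = -6272/5 + 310 = -4722/5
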